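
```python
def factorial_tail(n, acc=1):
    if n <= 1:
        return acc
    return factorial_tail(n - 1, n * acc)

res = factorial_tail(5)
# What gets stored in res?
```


factorial_tail(5, 1)
= factorial_tail(4, 5 * 1) = factorial_tail(4, 5)
= factorial_tail(3, 4 * 5) = factorial_tail(3, 20)
= factorial_tail(2, 3 * 20) = factorial_tail(2, 60)
= factorial_tail(1, 2 * 60) = factorial_tail(1, 120)
n <= 1, return acc = 120


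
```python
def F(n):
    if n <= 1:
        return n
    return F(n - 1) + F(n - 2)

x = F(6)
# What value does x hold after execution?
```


F(6)
= F(5) + F(4)
= (F(4) + F(3)) + F(4)
Computing bottom-up: F(0)=0, F(1)=1, F(2)=1, F(3)=2, F(4)=3, F(5)=5, F(6)=8
= 8


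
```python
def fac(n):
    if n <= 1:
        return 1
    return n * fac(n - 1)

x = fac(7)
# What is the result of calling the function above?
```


fac(7)
= 7 * fac(6)
= 7 * 6 * fac(5)
= 7 * 6 * 5 * fac(4)
= 7 * 6 * 5 * 4 * fac(3)
= 7 * 6 * 5 * 4 * 3 * fac(2)
= 7 * 6 * 5 * 4 * 3 * 2 * fac(1)
= 7 * 6 * 5 * 4 * 3 * 2 * 1
= 5040


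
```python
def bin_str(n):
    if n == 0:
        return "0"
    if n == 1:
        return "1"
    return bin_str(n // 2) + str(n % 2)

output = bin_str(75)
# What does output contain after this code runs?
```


bin_str(75)
= bin_str(37) + "1"
= bin_str(18) + "1" + "1"
= bin_str(9) + "0" + "1" + "1"
= bin_str(4) + "1" + "0" + "1" + "1"
= bin_str(2) + "0" + "1" + "0" + "1" + "1"
= bin_str(1) + "0" + "0" + "1" + "0" + "1" + "1"
= "1" + "0" + "0" + "1" + "0" + "1" + "1"
= "1001011"


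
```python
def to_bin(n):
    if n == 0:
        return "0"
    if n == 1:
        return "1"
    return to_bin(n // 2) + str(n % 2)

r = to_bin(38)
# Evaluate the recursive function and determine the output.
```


to_bin(38)
= to_bin(19) + "0"
= to_bin(9) + "1" + "0"
= to_bin(4) + "1" + "1" + "0"
= to_bin(2) + "0" + "1" + "1" + "0"
= to_bin(1) + "0" + "0" + "1" + "1" + "0"
= "1" + "0" + "0" + "1" + "1" + "0"
= "100110"


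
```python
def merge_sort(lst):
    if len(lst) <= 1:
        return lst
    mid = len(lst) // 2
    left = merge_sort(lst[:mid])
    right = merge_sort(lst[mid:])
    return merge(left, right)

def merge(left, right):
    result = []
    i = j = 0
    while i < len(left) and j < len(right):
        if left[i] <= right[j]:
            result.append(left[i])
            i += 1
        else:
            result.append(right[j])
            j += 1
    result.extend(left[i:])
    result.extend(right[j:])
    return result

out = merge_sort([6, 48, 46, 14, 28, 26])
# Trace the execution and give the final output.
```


merge_sort([6, 48, 46, 14, 28, 26])
Split into [6, 48, 46] and [14, 28, 26]
Left sorted: [6, 46, 48]
Right sorted: [14, 26, 28]
Merge [6, 46, 48] and [14, 26, 28]
= [6, 14, 26, 28, 46, 48]


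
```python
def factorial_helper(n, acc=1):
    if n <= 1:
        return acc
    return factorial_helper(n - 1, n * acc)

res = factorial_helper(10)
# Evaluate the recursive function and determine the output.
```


factorial_helper(10, 1)
= factorial_helper(9, 10 * 1) = factorial_helper(9, 10)
= factorial_helper(8, 9 * 10) = factorial_helper(8, 90)
= factorial_helper(7, 8 * 90) = factorial_helper(7, 720)
= factorial_helper(6, 7 * 720) = factorial_helper(6, 5040)
= factorial_helper(5, 6 * 5040) = factorial_helper(5, 30240)
= factorial_helper(4, 5 * 30240) = factorial_helper(4, 151200)
= factorial_helper(3, 4 * 151200) = factorial_helper(3, 604800)
= factorial_helper(2, 3 * 604800) = factorial_helper(2, 1814400)
= factorial_helper(1, 2 * 1814400) = factorial_helper(1, 3628800)
n <= 1, return acc = 3628800


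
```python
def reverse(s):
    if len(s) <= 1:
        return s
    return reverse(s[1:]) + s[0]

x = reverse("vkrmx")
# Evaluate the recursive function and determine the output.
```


reverse("vkrmx")
= reverse("krmx") + "v"
= reverse("rmx") + "k" + "v"
= reverse("mx") + "r" + "k" + "v"
= reverse("x") + "m" + "r" + "k" + "v"
= "x" + "m" + "r" + "k" + "v"
= "xmrkv"


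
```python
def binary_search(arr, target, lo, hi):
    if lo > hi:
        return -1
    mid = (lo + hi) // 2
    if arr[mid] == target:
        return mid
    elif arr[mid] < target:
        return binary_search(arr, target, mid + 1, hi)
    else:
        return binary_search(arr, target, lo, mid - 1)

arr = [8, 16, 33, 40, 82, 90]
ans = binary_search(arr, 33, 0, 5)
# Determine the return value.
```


binary_search(arr, 33, 0, 5)
lo=0, hi=5, mid=2, arr[mid]=33
arr[2] == 33, found at index 2
= 2


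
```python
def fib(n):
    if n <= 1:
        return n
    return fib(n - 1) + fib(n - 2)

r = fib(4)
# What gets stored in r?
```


fib(4)
= fib(3) + fib(2)
= (fib(2) + fib(1)) + fib(2)
Computing bottom-up: fib(0)=0, fib(1)=1, fib(2)=1, fib(3)=2, fib(4)=3
= 3


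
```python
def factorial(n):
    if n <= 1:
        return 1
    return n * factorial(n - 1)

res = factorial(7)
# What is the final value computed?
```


factorial(7)
= 7 * factorial(6)
= 7 * 6 * factorial(5)
= 7 * 6 * 5 * factorial(4)
= 7 * 6 * 5 * 4 * factorial(3)
= 7 * 6 * 5 * 4 * 3 * factorial(2)
= 7 * 6 * 5 * 4 * 3 * 2 * factorial(1)
= 7 * 6 * 5 * 4 * 3 * 2 * 1
= 5040


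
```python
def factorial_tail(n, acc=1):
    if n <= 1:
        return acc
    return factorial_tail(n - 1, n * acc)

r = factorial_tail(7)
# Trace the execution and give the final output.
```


factorial_tail(7, 1)
= factorial_tail(6, 7 * 1) = factorial_tail(6, 7)
= factorial_tail(5, 6 * 7) = factorial_tail(5, 42)
= factorial_tail(4, 5 * 42) = factorial_tail(4, 210)
= factorial_tail(3, 4 * 210) = factorial_tail(3, 840)
= factorial_tail(2, 3 * 840) = factorial_tail(2, 2520)
= factorial_tail(1, 2 * 2520) = factorial_tail(1, 5040)
n <= 1, return acc = 5040


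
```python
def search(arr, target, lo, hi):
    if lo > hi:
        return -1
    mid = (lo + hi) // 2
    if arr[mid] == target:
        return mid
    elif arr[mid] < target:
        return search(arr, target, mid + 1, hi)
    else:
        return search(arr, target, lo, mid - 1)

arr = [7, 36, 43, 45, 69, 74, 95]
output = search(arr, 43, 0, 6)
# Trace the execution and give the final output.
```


search(arr, 43, 0, 6)
lo=0, hi=6, mid=3, arr[mid]=45
45 > 43, search left half
lo=0, hi=2, mid=1, arr[mid]=36
36 < 43, search right half
lo=2, hi=2, mid=2, arr[mid]=43
arr[2] == 43, found at index 2
= 2


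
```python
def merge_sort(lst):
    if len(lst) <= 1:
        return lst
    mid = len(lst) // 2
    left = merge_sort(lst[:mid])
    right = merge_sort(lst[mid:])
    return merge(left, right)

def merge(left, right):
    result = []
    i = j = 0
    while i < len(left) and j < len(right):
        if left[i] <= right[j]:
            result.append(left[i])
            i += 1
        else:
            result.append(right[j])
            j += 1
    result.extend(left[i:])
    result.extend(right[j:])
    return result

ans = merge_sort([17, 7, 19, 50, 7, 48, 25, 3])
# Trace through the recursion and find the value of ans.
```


merge_sort([17, 7, 19, 50, 7, 48, 25, 3])
Split into [17, 7, 19, 50] and [7, 48, 25, 3]
Left sorted: [7, 17, 19, 50]
Right sorted: [3, 7, 25, 48]
Merge [7, 17, 19, 50] and [3, 7, 25, 48]
= [3, 7, 7, 17, 19, 25, 48, 50]


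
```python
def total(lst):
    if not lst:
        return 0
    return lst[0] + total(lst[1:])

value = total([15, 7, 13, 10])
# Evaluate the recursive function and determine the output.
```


total([15, 7, 13, 10])
= 15 + total([7, 13, 10])
= 15 + 7 + total([13, 10])
= 15 + 7 + 13 + total([10])
= 15 + 7 + 13 + 10 + total([])
= 15 + 7 + 13 + 10 + 0
= 45


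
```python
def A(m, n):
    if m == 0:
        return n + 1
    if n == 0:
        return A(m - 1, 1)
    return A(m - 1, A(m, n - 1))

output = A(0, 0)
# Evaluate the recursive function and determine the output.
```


A(0, 0)
m == 0: return 0 + 1 = 1
= 1


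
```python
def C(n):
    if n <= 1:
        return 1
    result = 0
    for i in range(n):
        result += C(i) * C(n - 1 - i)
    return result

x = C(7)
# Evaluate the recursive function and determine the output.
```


C(7)
= sum of C(i) * C(7-1-i) for i in 0..6
First compute sub-values bottom-up:
  C(0) = 1, C(1) = 1
  C(2) = 1*1 + 1*1 = 2
  C(3) = 1*2 + 1*1 + 2*1 = 5
  C(4) = 1*5 + 1*2 + 2*1 + 5*1 = 14
  C(5) = 1*14 + 1*5 + 2*2 + 5*1 + 14*1 = 42
  C(6) = 1*42 + 1*14 + 2*5 + 5*2 + 14*1 + 42*1 = 132
Now C(7):
  C(0)*C(6) = 1*132 = 132
  C(1)*C(5) = 1*42 = 42
  C(2)*C(4) = 2*14 = 28
  C(3)*C(3) = 5*5 = 25
  C(4)*C(2) = 14*2 = 28
  C(5)*C(1) = 42*1 = 42
  C(6)*C(0) = 132*1 = 132
= 132 + 42 + 28 + 25 + 28 + 42 + 132
= 429


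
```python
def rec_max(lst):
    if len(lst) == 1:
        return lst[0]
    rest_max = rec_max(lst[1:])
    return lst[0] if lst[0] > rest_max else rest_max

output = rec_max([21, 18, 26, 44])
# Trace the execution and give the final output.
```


rec_max([21, 18, 26, 44])
= compare 21 with rec_max([18, 26, 44])
= compare 18 with rec_max([26, 44])
= compare 26 with rec_max([44])
Base: rec_max([44]) = 44
compare 26 with 44: max = 44
compare 18 with 44: max = 44
compare 21 with 44: max = 44
= 44


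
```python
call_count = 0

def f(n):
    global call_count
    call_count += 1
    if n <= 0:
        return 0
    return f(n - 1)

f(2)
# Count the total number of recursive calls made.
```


f(2) calls f(1) calls ... calls f(0)
Total calls: 2 + 1 (for base case) = 3


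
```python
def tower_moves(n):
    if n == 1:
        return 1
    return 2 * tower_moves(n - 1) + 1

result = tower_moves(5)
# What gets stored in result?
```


tower_moves(5)
= 2 * tower_moves(4) + 1
= 2 * (2 * tower_moves(3) + 1) + 1
= 2 * (2 * (2 * tower_moves(2) + 1) + 1) + 1
= 2 * (2 * (2 * (2 * tower_moves(1) + 1) + 1) + 1) + 1
Now compute bottom-up:
tower_moves(1) = 1
tower_moves(2) = 2 * 1 + 1 = 3
tower_moves(3) = 2 * 3 + 1 = 7
tower_moves(4) = 2 * 7 + 1 = 15
tower_moves(5) = 2 * 15 + 1 = 31
= 31


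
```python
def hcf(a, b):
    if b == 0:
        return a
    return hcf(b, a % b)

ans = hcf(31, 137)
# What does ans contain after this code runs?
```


hcf(31, 137)
= hcf(137, 31 % 137) = hcf(137, 31)
= hcf(31, 137 % 31) = hcf(31, 13)
= hcf(13, 31 % 13) = hcf(13, 5)
= hcf(5, 13 % 5) = hcf(5, 3)
= hcf(3, 5 % 3) = hcf(3, 2)
= hcf(2, 3 % 2) = hcf(2, 1)
= hcf(1, 2 % 1) = hcf(1, 0)
b == 0, return a = 1


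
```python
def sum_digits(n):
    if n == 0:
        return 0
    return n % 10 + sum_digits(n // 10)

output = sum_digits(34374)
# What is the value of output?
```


sum_digits(34374)
= 4 + sum_digits(3437)
= 4 + 7 + sum_digits(343)
= 4 + 7 + 3 + sum_digits(34)
= 4 + 7 + 3 + 4 + sum_digits(3)
= 4 + 7 + 3 + 4 + 3 + sum_digits(0)
= 4 + 7 + 3 + 4 + 3 + 0
= 21


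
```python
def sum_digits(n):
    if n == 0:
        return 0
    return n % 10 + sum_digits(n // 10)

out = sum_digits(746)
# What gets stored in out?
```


sum_digits(746)
= 6 + sum_digits(74)
= 6 + 4 + sum_digits(7)
= 6 + 4 + 7 + sum_digits(0)
= 6 + 4 + 7 + 0
= 17


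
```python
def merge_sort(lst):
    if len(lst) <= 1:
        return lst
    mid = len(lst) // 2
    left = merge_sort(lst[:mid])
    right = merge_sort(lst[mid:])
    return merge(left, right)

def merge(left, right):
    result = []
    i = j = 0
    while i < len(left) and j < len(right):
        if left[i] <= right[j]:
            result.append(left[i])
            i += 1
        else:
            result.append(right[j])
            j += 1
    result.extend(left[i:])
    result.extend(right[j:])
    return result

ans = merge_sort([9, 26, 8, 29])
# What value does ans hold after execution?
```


merge_sort([9, 26, 8, 29])
Split into [9, 26] and [8, 29]
Left sorted: [9, 26]
Right sorted: [8, 29]
Merge [9, 26] and [8, 29]
= [8, 9, 26, 29]


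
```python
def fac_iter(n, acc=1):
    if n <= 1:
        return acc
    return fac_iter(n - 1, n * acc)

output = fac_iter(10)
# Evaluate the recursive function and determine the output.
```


fac_iter(10, 1)
= fac_iter(9, 10 * 1) = fac_iter(9, 10)
= fac_iter(8, 9 * 10) = fac_iter(8, 90)
= fac_iter(7, 8 * 90) = fac_iter(7, 720)
= fac_iter(6, 7 * 720) = fac_iter(6, 5040)
= fac_iter(5, 6 * 5040) = fac_iter(5, 30240)
= fac_iter(4, 5 * 30240) = fac_iter(4, 151200)
= fac_iter(3, 4 * 151200) = fac_iter(3, 604800)
= fac_iter(2, 3 * 604800) = fac_iter(2, 1814400)
= fac_iter(1, 2 * 1814400) = fac_iter(1, 3628800)
n <= 1, return acc = 3628800


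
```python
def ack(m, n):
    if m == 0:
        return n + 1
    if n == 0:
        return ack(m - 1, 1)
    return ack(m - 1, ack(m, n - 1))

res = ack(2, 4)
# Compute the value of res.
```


ack(2, 4)
= ack(1, ack(2, 3))
First compute ack(2, 3) = 9
= ack(1, 9)
= 11


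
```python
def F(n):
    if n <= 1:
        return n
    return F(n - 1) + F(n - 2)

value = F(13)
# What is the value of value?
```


F(13)
= F(12) + F(11)
= (F(11) + F(10)) + F(11)
Computing bottom-up: F(0)=0, F(1)=1, F(2)=1, F(3)=2, F(4)=3, F(5)=5, F(6)=8, F(7)=13, F(8)=21, F(9)=34, F(10)=55, F(11)=89, F(12)=144, F(13)=233
= 233


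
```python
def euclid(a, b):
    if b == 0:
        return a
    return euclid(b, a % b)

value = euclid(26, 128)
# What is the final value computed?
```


euclid(26, 128)
= euclid(128, 26 % 128) = euclid(128, 26)
= euclid(26, 128 % 26) = euclid(26, 24)
= euclid(24, 26 % 24) = euclid(24, 2)
= euclid(2, 24 % 2) = euclid(2, 0)
b == 0, return a = 2


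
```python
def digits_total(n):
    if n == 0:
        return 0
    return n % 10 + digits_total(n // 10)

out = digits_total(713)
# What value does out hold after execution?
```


digits_total(713)
= 3 + digits_total(71)
= 3 + 1 + digits_total(7)
= 3 + 1 + 7 + digits_total(0)
= 3 + 1 + 7 + 0
= 11


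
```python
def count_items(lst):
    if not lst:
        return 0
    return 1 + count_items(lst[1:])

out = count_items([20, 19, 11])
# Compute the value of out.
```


count_items([20, 19, 11])
= 1 + count_items([19, 11])
= 1 + 1 + count_items([11])
= 1 + 1 + 1 + count_items([])
= 1 + 1 + 1 + 0
= 3


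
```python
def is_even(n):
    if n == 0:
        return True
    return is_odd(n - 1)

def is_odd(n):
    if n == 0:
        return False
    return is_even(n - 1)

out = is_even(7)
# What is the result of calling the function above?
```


is_even(7)
= is_odd(6)
= is_even(5)
= is_odd(4)
= is_even(3)
= is_odd(2)
= is_even(1)
= is_odd(0)
n == 0: return False
= False


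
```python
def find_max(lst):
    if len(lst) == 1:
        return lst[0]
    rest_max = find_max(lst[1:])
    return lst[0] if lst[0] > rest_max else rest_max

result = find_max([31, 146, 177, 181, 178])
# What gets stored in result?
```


find_max([31, 146, 177, 181, 178])
= compare 31 with find_max([146, 177, 181, 178])
= compare 146 with find_max([177, 181, 178])
= compare 177 with find_max([181, 178])
= compare 181 with find_max([178])
Base: find_max([178]) = 178
compare 181 with 178: max = 181
compare 177 with 181: max = 181
compare 146 with 181: max = 181
compare 31 with 181: max = 181
= 181


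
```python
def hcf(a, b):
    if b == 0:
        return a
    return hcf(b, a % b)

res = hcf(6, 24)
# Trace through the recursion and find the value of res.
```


hcf(6, 24)
= hcf(24, 6 % 24) = hcf(24, 6)
= hcf(6, 24 % 6) = hcf(6, 0)
b == 0, return a = 6


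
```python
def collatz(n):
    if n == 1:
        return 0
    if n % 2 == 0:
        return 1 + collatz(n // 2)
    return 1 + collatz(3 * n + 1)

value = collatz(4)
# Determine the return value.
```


collatz(4)
4 is even -> collatz(2)
2 is even -> collatz(1)
Reached 1 after 2 steps
= 2


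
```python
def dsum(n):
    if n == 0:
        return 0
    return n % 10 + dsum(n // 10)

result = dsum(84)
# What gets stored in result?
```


dsum(84)
= 4 + dsum(8)
= 4 + 8 + dsum(0)
= 4 + 8 + 0
= 12


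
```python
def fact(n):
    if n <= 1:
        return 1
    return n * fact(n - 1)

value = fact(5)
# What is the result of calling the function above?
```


fact(5)
= 5 * fact(4)
= 5 * 4 * fact(3)
= 5 * 4 * 3 * fact(2)
= 5 * 4 * 3 * 2 * fact(1)
= 5 * 4 * 3 * 2 * 1
= 120


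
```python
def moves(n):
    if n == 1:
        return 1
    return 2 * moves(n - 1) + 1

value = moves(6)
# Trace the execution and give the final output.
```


moves(6)
= 2 * moves(5) + 1
= 2 * (2 * moves(4) + 1) + 1
= 2 * (2 * (2 * moves(3) + 1) + 1) + 1
= 2 * (2 * (2 * (2 * moves(2) + 1) + 1) + 1) + 1
= 2 * (2 * (2 * (2 * (2 * moves(1) + 1) + 1) + 1) + 1) + 1
Now compute bottom-up:
moves(1) = 1
moves(2) = 2 * 1 + 1 = 3
moves(3) = 2 * 3 + 1 = 7
moves(4) = 2 * 7 + 1 = 15
moves(5) = 2 * 15 + 1 = 31
moves(6) = 2 * 31 + 1 = 63
= 63


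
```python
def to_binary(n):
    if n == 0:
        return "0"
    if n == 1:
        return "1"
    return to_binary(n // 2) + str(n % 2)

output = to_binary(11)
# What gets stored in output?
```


to_binary(11)
= to_binary(5) + "1"
= to_binary(2) + "1" + "1"
= to_binary(1) + "0" + "1" + "1"
= "1" + "0" + "1" + "1"
= "1011"


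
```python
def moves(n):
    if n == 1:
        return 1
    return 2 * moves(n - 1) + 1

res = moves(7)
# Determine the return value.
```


moves(7)
= 2 * moves(6) + 1
= 2 * (2 * moves(5) + 1) + 1
= 2 * (2 * (2 * moves(4) + 1) + 1) + 1
= 2 * (2 * (2 * (2 * moves(3) + 1) + 1) + 1) + 1
= 2 * (2 * (2 * (2 * (2 * moves(2) + 1) + 1) + 1) + 1) + 1
= 2 * (2 * (2 * (2 * (2 * (2 * moves(1) + 1) + 1) + 1) + 1) + 1) + 1
Now compute bottom-up:
moves(1) = 1
moves(2) = 2 * 1 + 1 = 3
moves(3) = 2 * 3 + 1 = 7
moves(4) = 2 * 7 + 1 = 15
moves(5) = 2 * 15 + 1 = 31
moves(6) = 2 * 31 + 1 = 63
moves(7) = 2 * 63 + 1 = 127
= 127


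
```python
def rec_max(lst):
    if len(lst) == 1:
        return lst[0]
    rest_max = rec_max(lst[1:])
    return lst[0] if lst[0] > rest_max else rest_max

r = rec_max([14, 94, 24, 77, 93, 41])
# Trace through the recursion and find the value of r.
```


rec_max([14, 94, 24, 77, 93, 41])
= compare 14 with rec_max([94, 24, 77, 93, 41])
= compare 94 with rec_max([24, 77, 93, 41])
= compare 24 with rec_max([77, 93, 41])
= compare 77 with rec_max([93, 41])
= compare 93 with rec_max([41])
Base: rec_max([41]) = 41
compare 93 with 41: max = 93
compare 77 with 93: max = 93
compare 24 with 93: max = 93
compare 94 with 93: max = 94
compare 14 with 94: max = 94
= 94


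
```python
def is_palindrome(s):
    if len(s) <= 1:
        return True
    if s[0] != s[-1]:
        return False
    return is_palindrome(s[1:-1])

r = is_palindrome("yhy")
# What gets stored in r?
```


is_palindrome("yhy")
"yhy": s[0]='y' == s[-1]='y' -> is_palindrome("h")
"h": len <= 1 -> True
= True


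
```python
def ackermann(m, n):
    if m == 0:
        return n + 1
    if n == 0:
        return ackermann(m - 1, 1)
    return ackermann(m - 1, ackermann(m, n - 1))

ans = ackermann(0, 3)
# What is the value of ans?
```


ackermann(0, 3)
m == 0: return 3 + 1 = 4
= 4


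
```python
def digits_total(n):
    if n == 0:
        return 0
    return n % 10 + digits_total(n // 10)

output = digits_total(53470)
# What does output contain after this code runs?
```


digits_total(53470)
= 0 + digits_total(5347)
= 0 + 7 + digits_total(534)
= 0 + 7 + 4 + digits_total(53)
= 0 + 7 + 4 + 3 + digits_total(5)
= 0 + 7 + 4 + 3 + 5 + digits_total(0)
= 0 + 7 + 4 + 3 + 5 + 0
= 19


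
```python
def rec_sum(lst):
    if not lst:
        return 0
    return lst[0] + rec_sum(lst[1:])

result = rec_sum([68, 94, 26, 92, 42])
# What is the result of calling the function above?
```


rec_sum([68, 94, 26, 92, 42])
= 68 + rec_sum([94, 26, 92, 42])
= 68 + 94 + rec_sum([26, 92, 42])
= 68 + 94 + 26 + rec_sum([92, 42])
= 68 + 94 + 26 + 92 + rec_sum([42])
= 68 + 94 + 26 + 92 + 42 + rec_sum([])
= 68 + 94 + 26 + 92 + 42 + 0
= 322


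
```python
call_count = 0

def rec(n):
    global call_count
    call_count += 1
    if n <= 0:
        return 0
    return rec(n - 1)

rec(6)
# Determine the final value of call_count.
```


rec(6) calls rec(5) calls ... calls rec(0)
Total calls: 6 + 1 (for base case) = 7


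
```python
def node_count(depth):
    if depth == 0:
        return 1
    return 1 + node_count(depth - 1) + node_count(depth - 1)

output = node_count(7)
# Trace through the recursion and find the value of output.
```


node_count(7)
= 1 + node_count(6) + node_count(6)
= 1 + 2 * node_count(6)
node_count(k) = 2^(k+1) - 1
node_count(0) = 1
node_count(1) = 3
node_count(2) = 7
node_count(3) = 15
node_count(4) = 31
node_count(7) = 2^8 - 1 = 255


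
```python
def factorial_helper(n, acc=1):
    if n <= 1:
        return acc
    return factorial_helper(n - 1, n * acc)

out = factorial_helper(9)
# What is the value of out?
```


factorial_helper(9, 1)
= factorial_helper(8, 9 * 1) = factorial_helper(8, 9)
= factorial_helper(7, 8 * 9) = factorial_helper(7, 72)
= factorial_helper(6, 7 * 72) = factorial_helper(6, 504)
= factorial_helper(5, 6 * 504) = factorial_helper(5, 3024)
= factorial_helper(4, 5 * 3024) = factorial_helper(4, 15120)
= factorial_helper(3, 4 * 15120) = factorial_helper(3, 60480)
= factorial_helper(2, 3 * 60480) = factorial_helper(2, 181440)
= factorial_helper(1, 2 * 181440) = factorial_helper(1, 362880)
n <= 1, return acc = 362880


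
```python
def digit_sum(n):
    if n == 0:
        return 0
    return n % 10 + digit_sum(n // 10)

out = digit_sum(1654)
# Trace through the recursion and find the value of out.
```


digit_sum(1654)
= 4 + digit_sum(165)
= 4 + 5 + digit_sum(16)
= 4 + 5 + 6 + digit_sum(1)
= 4 + 5 + 6 + 1 + digit_sum(0)
= 4 + 5 + 6 + 1 + 0
= 16


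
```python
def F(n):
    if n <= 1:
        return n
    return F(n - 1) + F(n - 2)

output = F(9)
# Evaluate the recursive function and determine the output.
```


F(9)
= F(8) + F(7)
= (F(7) + F(6)) + F(7)
Computing bottom-up: F(0)=0, F(1)=1, F(2)=1, F(3)=2, F(4)=3, F(5)=5, F(6)=8, F(7)=13, F(8)=21, F(9)=34
= 34


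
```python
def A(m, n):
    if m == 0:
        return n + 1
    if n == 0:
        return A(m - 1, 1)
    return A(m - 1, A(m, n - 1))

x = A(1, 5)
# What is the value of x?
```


A(1, 5)
= A(0, A(1, 4))
First compute A(1, 4) = 6
= A(0, 6)
= 7


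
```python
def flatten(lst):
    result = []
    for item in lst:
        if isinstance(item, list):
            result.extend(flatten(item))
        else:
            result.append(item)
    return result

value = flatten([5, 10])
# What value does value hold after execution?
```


flatten([5, 10])
Processing each element:
  5 is not a list -> append 5
  10 is not a list -> append 10
= [5, 10]


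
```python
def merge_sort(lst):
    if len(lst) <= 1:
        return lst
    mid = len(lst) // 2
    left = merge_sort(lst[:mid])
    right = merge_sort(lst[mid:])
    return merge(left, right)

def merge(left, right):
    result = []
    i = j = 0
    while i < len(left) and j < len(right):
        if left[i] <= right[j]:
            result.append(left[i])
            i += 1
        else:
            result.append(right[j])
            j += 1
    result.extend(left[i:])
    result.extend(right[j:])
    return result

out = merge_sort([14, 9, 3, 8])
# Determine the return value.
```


merge_sort([14, 9, 3, 8])
Split into [14, 9] and [3, 8]
Left sorted: [9, 14]
Right sorted: [3, 8]
Merge [9, 14] and [3, 8]
= [3, 8, 9, 14]


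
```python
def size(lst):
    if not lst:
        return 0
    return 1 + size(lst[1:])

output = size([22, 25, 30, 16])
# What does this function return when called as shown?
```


size([22, 25, 30, 16])
= 1 + size([25, 30, 16])
= 1 + 1 + size([30, 16])
= 1 + 1 + 1 + size([16])
= 1 + 1 + 1 + 1 + size([])
= 1 + 1 + 1 + 1 + 0
= 4


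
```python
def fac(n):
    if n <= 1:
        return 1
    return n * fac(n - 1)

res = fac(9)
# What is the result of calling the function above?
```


fac(9)
= 9 * fac(8)
= 9 * 8 * fac(7)
= 9 * 8 * 7 * fac(6)
= 9 * 8 * 7 * 6 * fac(5)
= 9 * 8 * 7 * 6 * 5 * fac(4)
= 9 * 8 * 7 * 6 * 5 * 4 * fac(3)
= 9 * 8 * 7 * 6 * 5 * 4 * 3 * fac(2)
= 9 * 8 * 7 * 6 * 5 * 4 * 3 * 2 * fac(1)
= 9 * 8 * 7 * 6 * 5 * 4 * 3 * 2 * 1
= 362880


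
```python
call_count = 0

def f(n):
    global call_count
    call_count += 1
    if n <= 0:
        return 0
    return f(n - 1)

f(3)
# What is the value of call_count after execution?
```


f(3) calls f(2) calls ... calls f(0)
Total calls: 3 + 1 (for base case) = 4


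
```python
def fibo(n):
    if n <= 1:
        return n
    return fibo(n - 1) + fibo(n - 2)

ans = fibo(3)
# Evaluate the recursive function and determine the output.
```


fibo(3)
= fibo(2) + fibo(1)
Computing bottom-up: fibo(0)=0, fibo(1)=1, fibo(2)=1, fibo(3)=2
= 2


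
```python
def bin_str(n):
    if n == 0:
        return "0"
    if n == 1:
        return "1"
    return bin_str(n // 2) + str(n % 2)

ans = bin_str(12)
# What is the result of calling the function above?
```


bin_str(12)
= bin_str(6) + "0"
= bin_str(3) + "0" + "0"
= bin_str(1) + "1" + "0" + "0"
= "1" + "1" + "0" + "0"
= "1100"


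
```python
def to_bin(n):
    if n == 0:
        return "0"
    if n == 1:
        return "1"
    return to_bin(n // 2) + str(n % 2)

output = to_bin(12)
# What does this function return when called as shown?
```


to_bin(12)
= to_bin(6) + "0"
= to_bin(3) + "0" + "0"
= to_bin(1) + "1" + "0" + "0"
= "1" + "1" + "0" + "0"
= "1100"


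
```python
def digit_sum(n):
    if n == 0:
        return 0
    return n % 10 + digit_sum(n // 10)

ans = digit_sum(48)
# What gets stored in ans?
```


digit_sum(48)
= 8 + digit_sum(4)
= 8 + 4 + digit_sum(0)
= 8 + 4 + 0
= 12


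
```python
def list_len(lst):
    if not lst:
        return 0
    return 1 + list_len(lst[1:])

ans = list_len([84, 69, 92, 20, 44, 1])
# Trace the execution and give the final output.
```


list_len([84, 69, 92, 20, 44, 1])
= 1 + list_len([69, 92, 20, 44, 1])
= 1 + 1 + list_len([92, 20, 44, 1])
= 1 + 1 + 1 + list_len([20, 44, 1])
= 1 + 1 + 1 + 1 + list_len([44, 1])
= 1 + 1 + 1 + 1 + 1 + list_len([1])
= 1 + 1 + 1 + 1 + 1 + 1 + list_len([])
= 1 + 1 + 1 + 1 + 1 + 1 + 0
= 6


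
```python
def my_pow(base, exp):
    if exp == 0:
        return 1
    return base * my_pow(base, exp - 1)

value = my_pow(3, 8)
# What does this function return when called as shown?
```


my_pow(3, 8)
= 3 * my_pow(3, 7)
= 3 * 3 * my_pow(3, 6)
= 3 * 3 * 3 * my_pow(3, 5)
= 3 * 3 * 3 * 3 * my_pow(3, 4)
= 3 * 3 * 3 * 3 * 3 * my_pow(3, 3)
= 3 * 3 * 3 * 3 * 3 * 3 * my_pow(3, 2)
= 3 * 3 * 3 * 3 * 3 * 3 * 3 * my_pow(3, 1)
= 3 * 3 * 3 * 3 * 3 * 3 * 3 * 3 * my_pow(3, 0)
= 3 * 3 * 3 * 3 * 3 * 3 * 3 * 3 * 1
= 6561


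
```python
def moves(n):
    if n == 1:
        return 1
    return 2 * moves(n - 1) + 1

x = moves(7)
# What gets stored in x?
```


moves(7)
= 2 * moves(6) + 1
= 2 * (2 * moves(5) + 1) + 1
= 2 * (2 * (2 * moves(4) + 1) + 1) + 1
= 2 * (2 * (2 * (2 * moves(3) + 1) + 1) + 1) + 1
= 2 * (2 * (2 * (2 * (2 * moves(2) + 1) + 1) + 1) + 1) + 1
= 2 * (2 * (2 * (2 * (2 * (2 * moves(1) + 1) + 1) + 1) + 1) + 1) + 1
Now compute bottom-up:
moves(1) = 1
moves(2) = 2 * 1 + 1 = 3
moves(3) = 2 * 3 + 1 = 7
moves(4) = 2 * 7 + 1 = 15
moves(5) = 2 * 15 + 1 = 31
moves(6) = 2 * 31 + 1 = 63
moves(7) = 2 * 63 + 1 = 127
= 127


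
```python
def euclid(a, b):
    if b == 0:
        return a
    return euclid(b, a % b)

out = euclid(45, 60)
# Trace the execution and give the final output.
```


euclid(45, 60)
= euclid(60, 45 % 60) = euclid(60, 45)
= euclid(45, 60 % 45) = euclid(45, 15)
= euclid(15, 45 % 15) = euclid(15, 0)
b == 0, return a = 15


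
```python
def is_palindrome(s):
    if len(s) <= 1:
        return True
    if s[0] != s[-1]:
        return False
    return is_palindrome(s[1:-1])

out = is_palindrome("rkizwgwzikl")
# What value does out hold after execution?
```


is_palindrome("rkizwgwzikl")
"rkizwgwzikl": s[0]='r' != s[-1]='l' -> False
= False


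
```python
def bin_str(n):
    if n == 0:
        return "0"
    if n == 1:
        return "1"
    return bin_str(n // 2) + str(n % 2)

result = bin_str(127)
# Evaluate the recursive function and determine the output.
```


bin_str(127)
= bin_str(63) + "1"
= bin_str(31) + "1" + "1"
= bin_str(15) + "1" + "1" + "1"
= bin_str(7) + "1" + "1" + "1" + "1"
= bin_str(3) + "1" + "1" + "1" + "1" + "1"
= bin_str(1) + "1" + "1" + "1" + "1" + "1" + "1"
= "1" + "1" + "1" + "1" + "1" + "1" + "1"
= "1111111"


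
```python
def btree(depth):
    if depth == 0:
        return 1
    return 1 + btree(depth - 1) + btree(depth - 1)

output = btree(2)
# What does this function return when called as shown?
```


btree(2)
= 1 + btree(1) + btree(1)
= 1 + 2 * btree(1)
btree(k) = 2^(k+1) - 1
btree(0) = 1
btree(1) = 3
btree(2) = 7
btree(2) = 2^3 - 1 = 7


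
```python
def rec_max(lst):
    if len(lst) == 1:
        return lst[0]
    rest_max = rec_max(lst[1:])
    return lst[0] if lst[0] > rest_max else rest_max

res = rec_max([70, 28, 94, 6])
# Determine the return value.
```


rec_max([70, 28, 94, 6])
= compare 70 with rec_max([28, 94, 6])
= compare 28 with rec_max([94, 6])
= compare 94 with rec_max([6])
Base: rec_max([6]) = 6
compare 94 with 6: max = 94
compare 28 with 94: max = 94
compare 70 with 94: max = 94
= 94


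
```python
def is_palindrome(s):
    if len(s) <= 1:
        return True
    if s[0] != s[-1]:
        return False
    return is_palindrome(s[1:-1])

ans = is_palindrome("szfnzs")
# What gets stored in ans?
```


is_palindrome("szfnzs")
"szfnzs": s[0]='s' == s[-1]='s' -> is_palindrome("zfnz")
"zfnz": s[0]='z' == s[-1]='z' -> is_palindrome("fn")
"fn": s[0]='f' != s[-1]='n' -> False
= False


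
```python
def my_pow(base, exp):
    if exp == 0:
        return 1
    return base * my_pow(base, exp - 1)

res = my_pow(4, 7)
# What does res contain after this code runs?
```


my_pow(4, 7)
= 4 * my_pow(4, 6)
= 4 * 4 * my_pow(4, 5)
= 4 * 4 * 4 * my_pow(4, 4)
= 4 * 4 * 4 * 4 * my_pow(4, 3)
= 4 * 4 * 4 * 4 * 4 * my_pow(4, 2)
= 4 * 4 * 4 * 4 * 4 * 4 * my_pow(4, 1)
= 4 * 4 * 4 * 4 * 4 * 4 * 4 * my_pow(4, 0)
= 4 * 4 * 4 * 4 * 4 * 4 * 4 * 1
= 16384


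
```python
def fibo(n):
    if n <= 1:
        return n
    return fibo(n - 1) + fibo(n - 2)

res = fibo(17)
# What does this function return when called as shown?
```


fibo(17)
= fibo(16) + fibo(15)
= (fibo(15) + fibo(14)) + fibo(15)
Computing bottom-up: fibo(0)=0, fibo(1)=1, fibo(2)=1, fibo(3)=2, fibo(4)=3, fibo(5)=5, fibo(6)=8, fibo(7)=13, fibo(8)=21, fibo(9)=34, fibo(10)=55, fibo(11)=89, fibo(12)=144, fibo(13)=233, fibo(14)=377, fibo(15)=610, fibo(16)=987, fibo(17)=1597
= 1597


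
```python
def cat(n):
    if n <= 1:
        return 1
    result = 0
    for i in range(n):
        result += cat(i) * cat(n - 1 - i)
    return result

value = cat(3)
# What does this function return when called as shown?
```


cat(3)
= sum of cat(i) * cat(3-1-i) for i in 0..2
First compute sub-values bottom-up:
  cat(0) = 1, cat(1) = 1
  cat(2) = 1*1 + 1*1 = 2
Now cat(3):
  cat(0)*cat(2) = 1*2 = 2
  cat(1)*cat(1) = 1*1 = 1
  cat(2)*cat(0) = 2*1 = 2
= 2 + 1 + 2
= 5


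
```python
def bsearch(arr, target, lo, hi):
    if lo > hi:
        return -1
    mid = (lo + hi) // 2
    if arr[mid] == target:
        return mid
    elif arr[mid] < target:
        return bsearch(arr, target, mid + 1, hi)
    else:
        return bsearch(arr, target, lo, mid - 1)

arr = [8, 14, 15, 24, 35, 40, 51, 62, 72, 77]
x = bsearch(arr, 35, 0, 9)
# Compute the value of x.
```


bsearch(arr, 35, 0, 9)
lo=0, hi=9, mid=4, arr[mid]=35
arr[4] == 35, found at index 4
= 4


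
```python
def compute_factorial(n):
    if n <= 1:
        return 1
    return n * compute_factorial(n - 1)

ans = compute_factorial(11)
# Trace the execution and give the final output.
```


compute_factorial(11)
= 11 * compute_factorial(10)
= 11 * 10 * compute_factorial(9)
= 11 * 10 * 9 * compute_factorial(8)
= 11 * 10 * 9 * 8 * compute_factorial(7)
= 11 * 10 * 9 * 8 * 7 * compute_factorial(6)
= 11 * 10 * 9 * 8 * 7 * 6 * compute_factorial(5)
= 11 * 10 * 9 * 8 * 7 * 6 * 5 * compute_factorial(4)
= 11 * 10 * 9 * 8 * 7 * 6 * 5 * 4 * compute_factorial(3)
= 11 * 10 * 9 * 8 * 7 * 6 * 5 * 4 * 3 * compute_factorial(2)
= 11 * 10 * 9 * 8 * 7 * 6 * 5 * 4 * 3 * 2 * compute_factorial(1)
= 11 * 10 * 9 * 8 * 7 * 6 * 5 * 4 * 3 * 2 * 1
= 39916800


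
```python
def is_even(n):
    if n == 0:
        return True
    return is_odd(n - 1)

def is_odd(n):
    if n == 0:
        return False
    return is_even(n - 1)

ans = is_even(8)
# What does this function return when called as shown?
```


is_even(8)
= is_odd(7)
= is_even(6)
= is_odd(5)
= is_even(4)
= is_odd(3)
= is_even(2)
= is_odd(1)
= is_even(0)
n == 0: return True
= True


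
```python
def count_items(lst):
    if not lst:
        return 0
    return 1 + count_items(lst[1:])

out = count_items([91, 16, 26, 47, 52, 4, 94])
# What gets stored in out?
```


count_items([91, 16, 26, 47, 52, 4, 94])
= 1 + count_items([16, 26, 47, 52, 4, 94])
= 1 + 1 + count_items([26, 47, 52, 4, 94])
= 1 + 1 + 1 + count_items([47, 52, 4, 94])
= 1 + 1 + 1 + 1 + count_items([52, 4, 94])
= 1 + 1 + 1 + 1 + 1 + count_items([4, 94])
= 1 + 1 + 1 + 1 + 1 + 1 + count_items([94])
= 1 + 1 + 1 + 1 + 1 + 1 + 1 + count_items([])
= 1 + 1 + 1 + 1 + 1 + 1 + 1 + 0
= 7


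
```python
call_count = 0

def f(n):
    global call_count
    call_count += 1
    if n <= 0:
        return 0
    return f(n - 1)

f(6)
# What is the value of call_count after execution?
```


f(6) calls f(5) calls ... calls f(0)
Total calls: 6 + 1 (for base case) = 7


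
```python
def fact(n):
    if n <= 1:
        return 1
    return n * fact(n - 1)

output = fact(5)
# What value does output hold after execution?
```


fact(5)
= 5 * fact(4)
= 5 * 4 * fact(3)
= 5 * 4 * 3 * fact(2)
= 5 * 4 * 3 * 2 * fact(1)
= 5 * 4 * 3 * 2 * 1
= 120


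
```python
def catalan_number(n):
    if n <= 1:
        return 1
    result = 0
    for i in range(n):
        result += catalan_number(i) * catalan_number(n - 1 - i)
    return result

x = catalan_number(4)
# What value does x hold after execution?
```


catalan_number(4)
= sum of catalan_number(i) * catalan_number(4-1-i) for i in 0..3
First compute sub-values bottom-up:
  catalan_number(0) = 1, catalan_number(1) = 1
  catalan_number(2) = 1*1 + 1*1 = 2
  catalan_number(3) = 1*2 + 1*1 + 2*1 = 5
Now catalan_number(4):
  catalan_number(0)*catalan_number(3) = 1*5 = 5
  catalan_number(1)*catalan_number(2) = 1*2 = 2
  catalan_number(2)*catalan_number(1) = 2*1 = 2
  catalan_number(3)*catalan_number(0) = 5*1 = 5
= 5 + 2 + 2 + 5
= 14


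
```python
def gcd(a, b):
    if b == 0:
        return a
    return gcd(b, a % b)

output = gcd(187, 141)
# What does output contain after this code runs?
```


gcd(187, 141)
= gcd(141, 187 % 141) = gcd(141, 46)
= gcd(46, 141 % 46) = gcd(46, 3)
= gcd(3, 46 % 3) = gcd(3, 1)
= gcd(1, 3 % 1) = gcd(1, 0)
b == 0, return a = 1


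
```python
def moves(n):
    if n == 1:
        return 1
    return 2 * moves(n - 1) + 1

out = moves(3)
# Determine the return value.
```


moves(3)
= 2 * moves(2) + 1
= 2 * (2 * moves(1) + 1) + 1
Now compute bottom-up:
moves(1) = 1
moves(2) = 2 * 1 + 1 = 3
moves(3) = 2 * 3 + 1 = 7
= 7


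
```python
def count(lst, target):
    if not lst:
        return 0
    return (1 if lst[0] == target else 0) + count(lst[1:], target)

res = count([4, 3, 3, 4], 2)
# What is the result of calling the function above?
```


count([4, 3, 3, 4], 2)
lst[0]=4 != 2: 0 + count([3, 3, 4], 2)
lst[0]=3 != 2: 0 + count([3, 4], 2)
lst[0]=3 != 2: 0 + count([4], 2)
lst[0]=4 != 2: 0 + count([], 2)
= 0


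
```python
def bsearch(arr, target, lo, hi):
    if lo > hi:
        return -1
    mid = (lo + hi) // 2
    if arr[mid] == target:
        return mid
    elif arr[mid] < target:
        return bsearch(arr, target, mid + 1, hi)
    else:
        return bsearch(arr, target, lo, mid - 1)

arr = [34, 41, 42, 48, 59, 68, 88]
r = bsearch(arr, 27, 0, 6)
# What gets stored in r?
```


bsearch(arr, 27, 0, 6)
lo=0, hi=6, mid=3, arr[mid]=48
48 > 27, search left half
lo=0, hi=2, mid=1, arr[mid]=41
41 > 27, search left half
lo=0, hi=0, mid=0, arr[mid]=34
34 > 27, search left half
lo > hi, target not found, return -1
= -1


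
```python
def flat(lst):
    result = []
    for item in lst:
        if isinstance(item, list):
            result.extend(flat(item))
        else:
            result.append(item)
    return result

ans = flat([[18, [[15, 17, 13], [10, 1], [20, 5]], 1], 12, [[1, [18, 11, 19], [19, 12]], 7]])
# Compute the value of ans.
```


flat([[18, [[15, 17, 13], [10, 1], [20, 5]], 1], 12, [[1, [18, 11, 19], [19, 12]], 7]])
Processing each element:
  [18, [[15, 17, 13], [10, 1], [20, 5]], 1] is a list -> flat recursively -> [18, 15, 17, 13, 10, 1, 20, 5, 1]
  12 is not a list -> append 12
  [[1, [18, 11, 19], [19, 12]], 7] is a list -> flat recursively -> [1, 18, 11, 19, 19, 12, 7]
= [18, 15, 17, 13, 10, 1, 20, 5, 1, 12, 1, 18, 11, 19, 19, 12, 7]


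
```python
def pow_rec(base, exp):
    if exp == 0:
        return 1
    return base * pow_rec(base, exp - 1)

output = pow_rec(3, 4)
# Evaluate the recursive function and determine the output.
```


pow_rec(3, 4)
= 3 * pow_rec(3, 3)
= 3 * 3 * pow_rec(3, 2)
= 3 * 3 * 3 * pow_rec(3, 1)
= 3 * 3 * 3 * 3 * pow_rec(3, 0)
= 3 * 3 * 3 * 3 * 1
= 81


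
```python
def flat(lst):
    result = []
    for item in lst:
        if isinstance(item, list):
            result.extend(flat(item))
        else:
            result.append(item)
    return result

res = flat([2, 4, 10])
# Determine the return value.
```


flat([2, 4, 10])
Processing each element:
  2 is not a list -> append 2
  4 is not a list -> append 4
  10 is not a list -> append 10
= [2, 4, 10]


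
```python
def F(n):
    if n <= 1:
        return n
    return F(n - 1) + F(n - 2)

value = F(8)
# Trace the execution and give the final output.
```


F(8)
= F(7) + F(6)
= (F(6) + F(5)) + F(6)
Computing bottom-up: F(0)=0, F(1)=1, F(2)=1, F(3)=2, F(4)=3, F(5)=5, F(6)=8, F(7)=13, F(8)=21
= 21


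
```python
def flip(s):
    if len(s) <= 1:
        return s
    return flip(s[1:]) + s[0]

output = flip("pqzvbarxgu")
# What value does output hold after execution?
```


flip("pqzvbarxgu")
= flip("qzvbarxgu") + "p"
= flip("zvbarxgu") + "q" + "p"
= flip("vbarxgu") + "z" + "q" + "p"
= flip("barxgu") + "v" + "z" + "q" + "p"
= flip("arxgu") + "b" + "v" + "z" + "q" + "p"
= flip("rxgu") + "a" + "b" + "v" + "z" + "q" + "p"
= flip("xgu") + "r" + "a" + "b" + "v" + "z" + "q" + "p"
= flip("gu") + "x" + "r" + "a" + "b" + "v" + "z" + "q" + "p"
= flip("u") + "g" + "x" + "r" + "a" + "b" + "v" + "z" + "q" + "p"
= "u" + "g" + "x" + "r" + "a" + "b" + "v" + "z" + "q" + "p"
= "ugxrabvzqp"


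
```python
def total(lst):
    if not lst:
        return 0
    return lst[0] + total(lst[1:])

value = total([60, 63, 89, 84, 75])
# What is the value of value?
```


total([60, 63, 89, 84, 75])
= 60 + total([63, 89, 84, 75])
= 60 + 63 + total([89, 84, 75])
= 60 + 63 + 89 + total([84, 75])
= 60 + 63 + 89 + 84 + total([75])
= 60 + 63 + 89 + 84 + 75 + total([])
= 60 + 63 + 89 + 84 + 75 + 0
= 371


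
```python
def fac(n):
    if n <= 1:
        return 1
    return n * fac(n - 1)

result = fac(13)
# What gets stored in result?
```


fac(13)
= 13 * fac(12)
= 13 * 12 * fac(11)
= 13 * 12 * 11 * fac(10)
= 13 * 12 * 11 * 10 * fac(9)
= 13 * 12 * 11 * 10 * 9 * fac(8)
= 13 * 12 * 11 * 10 * 9 * 8 * fac(7)
= 13 * 12 * 11 * 10 * 9 * 8 * 7 * fac(6)
= 13 * 12 * 11 * 10 * 9 * 8 * 7 * 6 * fac(5)
= 13 * 12 * 11 * 10 * 9 * 8 * 7 * 6 * 5 * fac(4)
= 13 * 12 * 11 * 10 * 9 * 8 * 7 * 6 * 5 * 4 * fac(3)
= 13 * 12 * 11 * 10 * 9 * 8 * 7 * 6 * 5 * 4 * 3 * fac(2)
= 13 * 12 * 11 * 10 * 9 * 8 * 7 * 6 * 5 * 4 * 3 * 2 * fac(1)
= 13 * 12 * 11 * 10 * 9 * 8 * 7 * 6 * 5 * 4 * 3 * 2 * 1
= 6227020800


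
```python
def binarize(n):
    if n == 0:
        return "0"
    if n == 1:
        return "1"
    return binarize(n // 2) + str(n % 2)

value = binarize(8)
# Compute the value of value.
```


binarize(8)
= binarize(4) + "0"
= binarize(2) + "0" + "0"
= binarize(1) + "0" + "0" + "0"
= "1" + "0" + "0" + "0"
= "1000"


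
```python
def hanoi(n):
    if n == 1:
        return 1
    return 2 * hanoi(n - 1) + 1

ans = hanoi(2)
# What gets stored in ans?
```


hanoi(2)
= 2 * hanoi(1) + 1
Now compute bottom-up:
hanoi(1) = 1
hanoi(2) = 2 * 1 + 1 = 3
= 3


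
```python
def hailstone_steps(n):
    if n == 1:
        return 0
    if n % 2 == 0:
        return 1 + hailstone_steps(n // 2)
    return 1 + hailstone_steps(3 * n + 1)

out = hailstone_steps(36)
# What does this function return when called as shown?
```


hailstone_steps(36)
36 is even -> hailstone_steps(18)
18 is even -> hailstone_steps(9)
9 is odd -> 3*9+1 = 28 -> hailstone_steps(28)
28 is even -> hailstone_steps(14)
14 is even -> hailstone_steps(7)
7 is odd -> 3*7+1 = 22 -> hailstone_steps(22)
22 is even -> hailstone_steps(11)
11 is odd -> 3*11+1 = 34 -> hailstone_steps(34)
34 is even -> hailstone_steps(17)
17 is odd -> 3*17+1 = 52 -> hailstone_steps(52)
52 is even -> hailstone_steps(26)
26 is even -> hailstone_steps(13)
13 is odd -> 3*13+1 = 40 -> hailstone_steps(40)
40 is even -> hailstone_steps(20)
20 is even -> hailstone_steps(10)
10 is even -> hailstone_steps(5)
5 is odd -> 3*5+1 = 16 -> hailstone_steps(16)
16 is even -> hailstone_steps(8)
8 is even -> hailstone_steps(4)
4 is even -> hailstone_steps(2)
2 is even -> hailstone_steps(1)
Reached 1 after 21 steps
= 21
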